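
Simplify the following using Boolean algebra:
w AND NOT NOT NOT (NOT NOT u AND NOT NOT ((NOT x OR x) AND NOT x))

w AND (NOT u OR x)

w AND NOT NOT NOT (NOT NOT u AND NOT NOT ((NOT x OR x) AND NOT x))
= w AND NOT NOT NOT (NOT NOT u AND NOT NOT NOT x)   [complement / identity]
= w AND NOT (NOT NOT u AND NOT NOT NOT x)   [double negation]
= w AND NOT (NOT NOT u AND NOT x)   [double negation]
= w AND (NOT u OR x)   [De Morgan]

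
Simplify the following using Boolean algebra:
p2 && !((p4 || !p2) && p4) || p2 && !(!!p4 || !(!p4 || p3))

p2 && !((p4 || !p2) && p4) || p2 && !(!!p4 || !(!p4 || p3))
= p2 && !p4 || p2 && !(!!p4 || !(!p4 || p3))
= p2 && !p4 || p2 && !p4 && (!p4 || p3)
= p2 && !p4 || p2 && !p4
= p2 && !p4

p2 && !p4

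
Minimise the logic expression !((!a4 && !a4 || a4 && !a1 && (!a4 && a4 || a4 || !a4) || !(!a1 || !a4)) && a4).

!((!a4 && !a4 || a4 && !a1 && (!a4 && a4 || a4 || !a4) || !(!a1 || !a4)) && a4)
= !((!a4 && !a4 || a4 && !a1 && (a4 || !a4) || !(!a1 || !a4)) && a4)
= !((!a4 && !a4 || a4 && !a1 && (a4 || !a4) || a1 && a4) && a4)
= !((!a4 && !a4 || a4 && !a1 || a1 && a4) && a4)
= !((!a4 && !a4 || a4) && a4)
= !((!a4 || a4) && a4)
= !a4

!a4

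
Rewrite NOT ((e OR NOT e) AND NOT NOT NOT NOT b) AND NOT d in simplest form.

NOT ((e OR NOT e) AND NOT NOT NOT NOT b) AND NOT d
= NOT NOT NOT NOT NOT b AND NOT d   [complement / identity]
= NOT NOT NOT b AND NOT d   [double negation]
= NOT b AND NOT d   [double negation]

NOT b AND NOT d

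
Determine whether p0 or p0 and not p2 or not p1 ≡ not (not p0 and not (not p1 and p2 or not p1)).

Yes

E1: p0 or p0 and not p2 or not p1
    = p0 or not p1   [absorption]
E2: not (not p0 and not (not p1 and p2 or not p1))
    = p0 or not p1 and p2 or not p1   [De Morgan]
    = p0 or not p1   [absorption]
Both reduce to p0 or not p1, so they are equivalent.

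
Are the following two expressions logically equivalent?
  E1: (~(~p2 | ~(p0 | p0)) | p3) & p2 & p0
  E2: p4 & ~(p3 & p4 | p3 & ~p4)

No

E1: (~(~p2 | ~(p0 | p0)) | p3) & p2 & p0
    = (~(~p2 | ~p0) | p3) & p2 & p0   (idempotence)
    = (p2 & p0 | p3) & p2 & p0   (De Morgan)
    = p2 & p0   (absorption)
E2: p4 & ~(p3 & p4 | p3 & ~p4)
    = p4 & ~p3   (distribution)
These differ: at p0=0, p2=0, p3=0, p4=1, E1 = 0 but E2 = 1.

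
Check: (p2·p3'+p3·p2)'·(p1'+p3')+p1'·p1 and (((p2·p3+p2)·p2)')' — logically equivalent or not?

E1: (p2·p3'+p3·p2)'·(p1'+p3')+p1'·p1
    = p2'·(p1'+p3')+p1'·p1   — distribution
    = p2'·(p1'+p3')   — complement / identity
E2: (((p2·p3+p2)·p2)')'
    = ((p2·p2)')'   — absorption
    = (p2')'   — idempotence
    = p2   — double negation
These differ: at p1=0, p2=0, p3=0, E1 = 1 but E2 = 0.

No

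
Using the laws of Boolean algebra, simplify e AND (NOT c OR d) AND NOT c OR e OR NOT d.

e OR NOT d

e AND (NOT c OR d) AND NOT c OR e OR NOT d
= e AND NOT c OR e OR NOT d   [absorption]
= e OR NOT d   [absorption]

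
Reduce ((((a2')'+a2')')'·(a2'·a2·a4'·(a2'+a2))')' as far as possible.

((((a2')'+a2')')'·(a2'·a2·a4'·(a2'+a2))')'
= ((a2'·a2)'·(a2'·a2·a4'·(a2'+a2))')'
= ((a2'·a2)'·(a2'·a2·a4')')'
= a2'·a2+a2'·a2·a4'
= a2'·a2
= 0

0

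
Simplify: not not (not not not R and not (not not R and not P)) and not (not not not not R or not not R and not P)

not not (not not not R and not (not not R and not P)) and not (not not not not R or not not R and not P)
= not not (not not not R and not (not not R and not P)) and not (not not R or not not R and not P)   (double negation)
= not (not not R or not not R and not P) and not (not not R or not not R and not P)   (De Morgan)
= not (not not R or not not R and not P)   (idempotence)
= not not not R   (absorption)
= not R   (double negation)

not R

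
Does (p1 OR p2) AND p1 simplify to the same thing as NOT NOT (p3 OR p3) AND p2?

E1: (p1 OR p2) AND p1
    = p1
E2: NOT NOT (p3 OR p3) AND p2
    = NOT NOT p3 AND p2
    = p3 AND p2
These differ: at p1=1, p2=1, p3=0, E1 = 1 but E2 = 0.

No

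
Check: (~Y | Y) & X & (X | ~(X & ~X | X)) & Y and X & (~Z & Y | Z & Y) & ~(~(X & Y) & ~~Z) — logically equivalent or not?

E1: (~Y | Y) & X & (X | ~(X & ~X | X)) & Y
    = X & (X | ~(X & ~X | X)) & Y   (complement / identity)
    = X & (X | ~X) & Y   (complement / identity)
    = X & Y   (complement / identity)
E2: X & (~Z & Y | Z & Y) & ~(~(X & Y) & ~~Z)
    = X & (~Z & Y | Z & Y) & (X & Y | ~Z)   (De Morgan)
    = X & Y & (X & Y | ~Z)   (distribution)
    = X & Y   (absorption)
Both reduce to X & Y, so they are equivalent.

Yes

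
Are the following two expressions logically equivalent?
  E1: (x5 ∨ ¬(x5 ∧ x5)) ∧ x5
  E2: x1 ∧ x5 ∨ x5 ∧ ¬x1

Yes

E1: (x5 ∨ ¬(x5 ∧ x5)) ∧ x5
    = (x5 ∨ ¬x5) ∧ x5
    = x5
E2: x1 ∧ x5 ∨ x5 ∧ ¬x1
    = x5
Both reduce to x5, so they are equivalent.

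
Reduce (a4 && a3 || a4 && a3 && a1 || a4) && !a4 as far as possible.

false

(a4 && a3 || a4 && a3 && a1 || a4) && !a4
= (a4 && a3 || a4) && !a4   — absorption
= a4 && !a4   — absorption
= false   — complement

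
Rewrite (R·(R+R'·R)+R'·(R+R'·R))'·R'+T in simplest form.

R'+T

(R·(R+R'·R)+R'·(R+R'·R))'·R'+T
= (R+R'·R)'·R'+T   — distribution
= R'·R'+T   — complement / identity
= R'+T   — idempotence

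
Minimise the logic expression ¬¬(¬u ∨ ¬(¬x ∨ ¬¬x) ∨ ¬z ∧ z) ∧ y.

¬u ∧ y

¬¬(¬u ∨ ¬(¬x ∨ ¬¬x) ∨ ¬z ∧ z) ∧ y
= ¬¬(¬u ∨ x ∧ ¬x ∨ ¬z ∧ z) ∧ y   (De Morgan)
= ¬¬(¬u ∨ x ∧ ¬x) ∧ y   (complement / identity)
= (¬u ∨ x ∧ ¬x) ∧ y   (double negation)
= ¬u ∧ y   (complement / identity)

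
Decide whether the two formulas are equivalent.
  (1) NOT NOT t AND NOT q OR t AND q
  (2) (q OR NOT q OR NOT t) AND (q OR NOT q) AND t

E1: NOT NOT t AND NOT q OR t AND q
    = t AND NOT q OR t AND q   [double negation]
    = t   [distribution]
E2: (q OR NOT q OR NOT t) AND (q OR NOT q) AND t
    = (q OR NOT q) AND t   [absorption]
    = t   [complement / identity]
Both reduce to t, so they are equivalent.

Yes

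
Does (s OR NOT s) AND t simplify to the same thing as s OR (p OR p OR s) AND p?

E1: (s OR NOT s) AND t
    = t
E2: s OR (p OR p OR s) AND p
    = s OR (p OR s) AND p
    = s OR p
These differ: at p=1, s=0, t=0, E1 = 0 but E2 = 1.

No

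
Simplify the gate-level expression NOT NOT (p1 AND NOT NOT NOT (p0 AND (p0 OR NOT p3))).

p1 AND NOT p0

NOT NOT (p1 AND NOT NOT NOT (p0 AND (p0 OR NOT p3)))
= p1 AND NOT NOT NOT (p0 AND (p0 OR NOT p3))   — double negation
= p1 AND NOT (p0 AND (p0 OR NOT p3))   — double negation
= p1 AND NOT p0   — absorption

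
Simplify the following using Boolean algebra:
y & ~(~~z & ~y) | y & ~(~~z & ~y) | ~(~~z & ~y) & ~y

y & ~(~~z & ~y) | y & ~(~~z & ~y) | ~(~~z & ~y) & ~y
= y & ~(~~z & ~y) | ~(~~z & ~y) & ~y   [idempotence]
= ~(~~z & ~y)   [distribution]
= ~z | y   [De Morgan]

~z | y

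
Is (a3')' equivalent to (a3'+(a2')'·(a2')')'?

E1: (a3')'
    = a3
E2: (a3'+(a2')'·(a2')')'
    = (a3'+(a2')')'
    = a3·a2'
These differ: at a2=1, a3=1, E1 = 1 but E2 = 0.

No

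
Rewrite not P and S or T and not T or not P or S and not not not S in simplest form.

not P

not P and S or T and not T or not P or S and not not not S
= not P and S or not P or S and not not not S
= not P and S or not P or S and not S
= not P and S or not P
= not P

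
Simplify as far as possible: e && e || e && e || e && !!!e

e && e || e && e || e && !!!e
= e && e || e && e || e && !e   (double negation)
= e && e || e && !e   (idempotence)
= e   (distribution)

e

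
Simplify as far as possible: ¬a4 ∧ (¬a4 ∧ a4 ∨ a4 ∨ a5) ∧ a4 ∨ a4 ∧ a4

a4

¬a4 ∧ (¬a4 ∧ a4 ∨ a4 ∨ a5) ∧ a4 ∨ a4 ∧ a4
= ¬a4 ∧ (a4 ∨ a5) ∧ a4 ∨ a4 ∧ a4   [complement / identity]
= ¬a4 ∧ a4 ∨ a4 ∧ a4   [absorption]
= a4   [distribution]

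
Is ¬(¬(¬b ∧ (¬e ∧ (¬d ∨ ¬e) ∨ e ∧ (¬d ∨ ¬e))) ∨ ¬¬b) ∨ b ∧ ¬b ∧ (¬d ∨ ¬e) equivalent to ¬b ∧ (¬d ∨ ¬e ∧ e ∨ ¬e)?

Yes

E1: ¬(¬(¬b ∧ (¬e ∧ (¬d ∨ ¬e) ∨ e ∧ (¬d ∨ ¬e))) ∨ ¬¬b) ∨ b ∧ ¬b ∧ (¬d ∨ ¬e)
    = ¬(¬(¬b ∧ (¬d ∨ ¬e)) ∨ ¬¬b) ∨ b ∧ ¬b ∧ (¬d ∨ ¬e)   — distribution
    = ¬b ∧ (¬d ∨ ¬e) ∧ ¬b ∨ b ∧ ¬b ∧ (¬d ∨ ¬e)   — De Morgan
    = ¬b ∧ (¬d ∨ ¬e)   — distribution
E2: ¬b ∧ (¬d ∨ ¬e ∧ e ∨ ¬e)
    = ¬b ∧ (¬d ∨ ¬e)   — complement / identity
Both reduce to ¬b ∧ (¬d ∨ ¬e), so they are equivalent.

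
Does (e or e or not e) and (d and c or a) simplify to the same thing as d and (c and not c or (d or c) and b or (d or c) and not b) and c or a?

E1: (e or e or not e) and (d and c or a)
    = (e or not e) and (d and c or a)   — idempotence
    = d and c or a   — complement / identity
E2: d and (c and not c or (d or c) and b or (d or c) and not b) and c or a
    = d and (c and not c or d or c) and c or a   — distribution
    = d and (d or c) and c or a   — complement / identity
    = d and c or a   — absorption
Both reduce to d and c or a, so they are equivalent.

Yes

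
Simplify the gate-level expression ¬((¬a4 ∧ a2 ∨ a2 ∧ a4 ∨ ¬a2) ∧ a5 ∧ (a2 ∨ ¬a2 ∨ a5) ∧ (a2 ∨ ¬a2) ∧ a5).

¬((¬a4 ∧ a2 ∨ a2 ∧ a4 ∨ ¬a2) ∧ a5 ∧ (a2 ∨ ¬a2 ∨ a5) ∧ (a2 ∨ ¬a2) ∧ a5)
= ¬((a2 ∨ ¬a2) ∧ a5 ∧ (a2 ∨ ¬a2 ∨ a5) ∧ (a2 ∨ ¬a2) ∧ a5)
= ¬((a2 ∨ ¬a2) ∧ a5 ∧ (a2 ∨ ¬a2) ∧ a5)
= ¬((a2 ∨ ¬a2) ∧ a5)
= ¬a5

¬a5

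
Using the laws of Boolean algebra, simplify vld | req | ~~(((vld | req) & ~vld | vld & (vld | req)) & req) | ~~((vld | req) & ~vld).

vld | req

vld | req | ~~(((vld | req) & ~vld | vld & (vld | req)) & req) | ~~((vld | req) & ~vld)
= vld | req | ~~((vld | req) & req) | ~~((vld | req) & ~vld)   (distribution)
= vld | req | (vld | req) & req | ~~((vld | req) & ~vld)   (double negation)
= vld | req | (vld | req) & req | (vld | req) & ~vld   (double negation)
= vld | req | (vld | req) & ~vld   (absorption)
= vld | req   (absorption)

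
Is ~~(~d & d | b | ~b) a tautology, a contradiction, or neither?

~~(~d & d | b | ~b)
= ~~(b | ~b)   — complement / identity
= b | ~b   — double negation
= 1   — complement

tautology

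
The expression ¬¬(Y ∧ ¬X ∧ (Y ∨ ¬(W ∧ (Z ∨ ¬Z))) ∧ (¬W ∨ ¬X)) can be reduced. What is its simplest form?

Y ∧ ¬X

¬¬(Y ∧ ¬X ∧ (Y ∨ ¬(W ∧ (Z ∨ ¬Z))) ∧ (¬W ∨ ¬X))
= ¬¬(Y ∧ ¬X ∧ (Y ∨ ¬W) ∧ (¬W ∨ ¬X))   — complement / identity
= Y ∧ ¬X ∧ (Y ∨ ¬W) ∧ (¬W ∨ ¬X)   — double negation
= Y ∧ ¬X ∧ (Y ∧ ¬X ∨ ¬W)   — distribution
= Y ∧ ¬X   — absorption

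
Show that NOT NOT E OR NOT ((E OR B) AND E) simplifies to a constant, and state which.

NOT NOT E OR NOT ((E OR B) AND E)
= NOT NOT E OR NOT E   [absorption]
= E OR NOT E   [double negation]
= TRUE   [complement]

TRUE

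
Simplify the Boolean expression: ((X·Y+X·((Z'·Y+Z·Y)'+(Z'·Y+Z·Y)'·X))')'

((X·Y+X·((Z'·Y+Z·Y)'+(Z'·Y+Z·Y)'·X))')'
= ((X·Y+X·(Z'·Y+Z·Y)')')'   (absorption)
= ((X·Y+X·Y')')'   (distribution)
= (X')'   (distribution)
= X   (double negation)

X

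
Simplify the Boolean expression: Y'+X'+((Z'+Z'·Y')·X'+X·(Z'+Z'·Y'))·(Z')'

Y'+X'+((Z'+Z'·Y')·X'+X·(Z'+Z'·Y'))·(Z')'
= Y'+X'+((Z'+Z'·Y')·X'+X·(Z'+Z'·Y'))·Z   (double negation)
= Y'+X'+(Z'+Z'·Y')·Z   (distribution)
= Y'+X'+Z'·Z   (absorption)
= Y'+X'   (complement / identity)

Y'+X'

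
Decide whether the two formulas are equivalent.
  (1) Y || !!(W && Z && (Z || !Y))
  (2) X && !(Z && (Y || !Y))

E1: Y || !!(W && Z && (Z || !Y))
    = Y || !!(W && Z)   [absorption]
    = Y || W && Z   [double negation]
E2: X && !(Z && (Y || !Y))
    = X && !Z   [complement / identity]
These differ: at W=0, X=0, Y=1, Z=0, E1 = 1 but E2 = 0.

No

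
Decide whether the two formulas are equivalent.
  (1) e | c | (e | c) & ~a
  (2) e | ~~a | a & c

E1: e | c | (e | c) & ~a
    = e | c
E2: e | ~~a | a & c
    = e | a | a & c
    = e | a
These differ: at a=0, c=1, e=0, E1 = 1 but E2 = 0.

No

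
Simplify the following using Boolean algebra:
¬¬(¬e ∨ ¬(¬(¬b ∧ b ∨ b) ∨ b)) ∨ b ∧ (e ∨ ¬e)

¬e ∨ b

¬¬(¬e ∨ ¬(¬(¬b ∧ b ∨ b) ∨ b)) ∨ b ∧ (e ∨ ¬e)
= ¬¬(¬e ∨ ¬(¬(¬b ∧ b ∨ b) ∨ b)) ∨ b   — complement / identity
= ¬(e ∧ (¬(¬b ∧ b ∨ b) ∨ b)) ∨ b   — De Morgan
= ¬(e ∧ (¬b ∨ b)) ∨ b   — complement / identity
= ¬e ∨ b   — complement / identity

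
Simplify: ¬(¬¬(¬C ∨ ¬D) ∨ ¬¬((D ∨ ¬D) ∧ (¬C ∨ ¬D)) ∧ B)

¬(¬¬(¬C ∨ ¬D) ∨ ¬¬((D ∨ ¬D) ∧ (¬C ∨ ¬D)) ∧ B)
= ¬(¬¬(¬C ∨ ¬D) ∨ ¬¬(¬C ∨ ¬D) ∧ B)   (complement / identity)
= ¬¬¬(¬C ∨ ¬D)   (absorption)
= ¬¬(C ∧ D)   (De Morgan)
= C ∧ D   (double negation)

C ∧ D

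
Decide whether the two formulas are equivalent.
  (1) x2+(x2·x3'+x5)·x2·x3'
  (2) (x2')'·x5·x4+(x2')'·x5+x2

E1: x2+(x2·x3'+x5)·x2·x3'
    = x2+x2·x3'   [absorption]
    = x2   [absorption]
E2: (x2')'·x5·x4+(x2')'·x5+x2
    = (x2')'·x5+x2   [absorption]
    = x2·x5+x2   [double negation]
    = x2   [absorption]
Both reduce to x2, so they are equivalent.

Yes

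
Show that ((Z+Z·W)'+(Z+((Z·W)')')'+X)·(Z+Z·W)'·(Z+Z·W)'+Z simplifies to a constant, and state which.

1

((Z+Z·W)'+(Z+((Z·W)')')'+X)·(Z+Z·W)'·(Z+Z·W)'+Z
= ((Z+Z·W)'+(Z+Z·W)'+X)·(Z+Z·W)'·(Z+Z·W)'+Z   — double negation
= ((Z+Z·W)'+(Z+Z·W)'+X)·(Z+Z·W)'+Z   — idempotence
= ((Z+Z·W)'+X)·(Z+Z·W)'+Z   — idempotence
= (Z+Z·W)'+Z   — absorption
= Z'+Z   — absorption
= 1   — complement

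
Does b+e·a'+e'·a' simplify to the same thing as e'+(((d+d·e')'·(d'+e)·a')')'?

E1: b+e·a'+e'·a'
    = b+a'   — distribution
E2: e'+(((d+d·e')'·(d'+e)·a')')'
    = e'+((d'·(d'+e)·a')')'   — absorption
    = e'+((d'·a')')'   — absorption
    = e'+d'·a'   — double negation
These differ: at a=1, b=0, d=1, e=0, E1 = 0 but E2 = 1.

No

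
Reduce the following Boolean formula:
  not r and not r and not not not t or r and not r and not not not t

not r and not t

not r and not r and not not not t or r and not r and not not not t
= not r and not not not t   [distribution]
= not r and not t   [double negation]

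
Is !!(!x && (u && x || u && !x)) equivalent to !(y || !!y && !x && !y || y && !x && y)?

E1: !!(!x && (u && x || u && !x))
    = !!(!x && u)   — distribution
    = !x && u   — double negation
E2: !(y || !!y && !x && !y || y && !x && y)
    = !(y || y && !x && !y || y && !x && y)   — double negation
    = !(y || y && !x)   — distribution
    = !y   — absorption
These differ: at u=1, x=1, y=0, E1 = 0 but E2 = 1.

No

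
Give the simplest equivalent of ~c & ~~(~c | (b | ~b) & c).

~c & ~~(~c | (b | ~b) & c)
= ~c & ~~(~c | c)   — complement / identity
= ~c & (~c | c)   — double negation
= ~c   — complement / identity

~c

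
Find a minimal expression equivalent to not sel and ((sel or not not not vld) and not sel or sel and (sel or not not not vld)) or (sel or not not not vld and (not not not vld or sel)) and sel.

not sel and ((sel or not not not vld) and not sel or sel and (sel or not not not vld)) or (sel or not not not vld and (not not not vld or sel)) and sel
= not sel and (sel or not not not vld) or (sel or not not not vld and (not not not vld or sel)) and sel   — distribution
= not sel and (sel or not not not vld) or (sel or not not not vld) and sel   — absorption
= sel or not not not vld   — distribution
= sel or not vld   — double negation

sel or not vld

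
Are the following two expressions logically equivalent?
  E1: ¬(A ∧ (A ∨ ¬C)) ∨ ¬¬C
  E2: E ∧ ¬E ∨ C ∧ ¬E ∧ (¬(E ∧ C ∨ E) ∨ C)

E1: ¬(A ∧ (A ∨ ¬C)) ∨ ¬¬C
    = ¬A ∨ ¬¬C   (absorption)
    = ¬A ∨ C   (double negation)
E2: E ∧ ¬E ∨ C ∧ ¬E ∧ (¬(E ∧ C ∨ E) ∨ C)
    = E ∧ ¬E ∨ C ∧ ¬E ∧ (¬E ∨ C)   (absorption)
    = C ∧ ¬E ∧ (¬E ∨ C)   (complement / identity)
    = C ∧ ¬E   (absorption)
These differ: at A=0, C=0, E=1, E1 = 1 but E2 = 0.

No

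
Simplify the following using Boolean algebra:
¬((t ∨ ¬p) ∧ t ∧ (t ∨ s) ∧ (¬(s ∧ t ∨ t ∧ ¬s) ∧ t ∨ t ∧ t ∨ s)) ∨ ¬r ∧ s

¬t ∨ ¬r ∧ s

¬((t ∨ ¬p) ∧ t ∧ (t ∨ s) ∧ (¬(s ∧ t ∨ t ∧ ¬s) ∧ t ∨ t ∧ t ∨ s)) ∨ ¬r ∧ s
= ¬((t ∨ ¬p) ∧ t ∧ (t ∨ s) ∧ (¬t ∧ t ∨ t ∧ t ∨ s)) ∨ ¬r ∧ s
= ¬(t ∧ (t ∨ s) ∧ (¬t ∧ t ∨ t ∧ t ∨ s)) ∨ ¬r ∧ s
= ¬(t ∧ (t ∨ s) ∧ (t ∨ s)) ∨ ¬r ∧ s
= ¬(t ∧ (t ∨ s)) ∨ ¬r ∧ s
= ¬t ∨ ¬r ∧ s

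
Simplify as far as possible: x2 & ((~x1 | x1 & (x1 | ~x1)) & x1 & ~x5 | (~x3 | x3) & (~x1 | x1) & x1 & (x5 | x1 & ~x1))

x2 & x1

x2 & ((~x1 | x1 & (x1 | ~x1)) & x1 & ~x5 | (~x3 | x3) & (~x1 | x1) & x1 & (x5 | x1 & ~x1))
= x2 & ((~x1 | x1 & (x1 | ~x1)) & x1 & ~x5 | (~x3 | x3) & (~x1 | x1) & x1 & x5)   [complement / identity]
= x2 & ((~x1 | x1 & (x1 | ~x1)) & x1 & ~x5 | (~x1 | x1) & x1 & x5)   [complement / identity]
= x2 & ((~x1 | x1) & x1 & ~x5 | (~x1 | x1) & x1 & x5)   [complement / identity]
= x2 & (~x1 | x1) & x1   [distribution]
= x2 & x1   [complement / identity]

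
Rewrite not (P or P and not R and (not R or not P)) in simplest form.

not P

not (P or P and not R and (not R or not P))
= not (P or P and not R)
= not P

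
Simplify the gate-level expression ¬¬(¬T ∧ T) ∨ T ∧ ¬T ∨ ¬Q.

¬¬(¬T ∧ T) ∨ T ∧ ¬T ∨ ¬Q
= ¬¬(¬T ∧ T) ∨ ¬Q   — complement / identity
= ¬T ∧ T ∨ ¬Q   — double negation
= ¬Q   — complement / identity

¬Q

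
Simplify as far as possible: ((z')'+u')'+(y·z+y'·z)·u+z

((z')'+u')'+(y·z+y'·z)·u+z
= z'·u+(y·z+y'·z)·u+z   [De Morgan]
= z'·u+z·u+z   [distribution]
= u+z   [distribution]

u+z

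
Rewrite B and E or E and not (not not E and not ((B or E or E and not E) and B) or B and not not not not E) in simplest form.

B and E or E and not (not not E and not ((B or E or E and not E) and B) or B and not not not not E)
= B and E or E and not (not not E and not ((B or E) and B) or B and not not not not E)   — complement / identity
= B and E or E and not (not not E and not B or B and not not not not E)   — absorption
= B and E or E and not (not not E and not B or B and not not E)   — double negation
= B and E or E and not not not E   — distribution
= B and E or E and not E   — double negation
= B and E   — complement / identity

B and E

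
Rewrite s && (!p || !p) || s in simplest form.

s && (!p || !p) || s
= s && !p || s   — idempotence
= s   — absorption

s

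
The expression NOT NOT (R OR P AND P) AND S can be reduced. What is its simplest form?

(R OR P) AND S

NOT NOT (R OR P AND P) AND S
= NOT NOT (R OR P) AND S   [idempotence]
= (R OR P) AND S   [double negation]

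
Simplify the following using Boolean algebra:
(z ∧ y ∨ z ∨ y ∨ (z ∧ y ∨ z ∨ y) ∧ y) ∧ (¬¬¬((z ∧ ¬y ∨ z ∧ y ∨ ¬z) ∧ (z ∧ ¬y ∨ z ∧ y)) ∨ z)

z ∨ y

(z ∧ y ∨ z ∨ y ∨ (z ∧ y ∨ z ∨ y) ∧ y) ∧ (¬¬¬((z ∧ ¬y ∨ z ∧ y ∨ ¬z) ∧ (z ∧ ¬y ∨ z ∧ y)) ∨ z)
= (z ∧ y ∨ z ∨ y ∨ (z ∧ y ∨ z ∨ y) ∧ y) ∧ (¬¬¬(z ∧ ¬y ∨ z ∧ y) ∨ z)   [absorption]
= (z ∧ y ∨ z ∨ y ∨ (z ∧ y ∨ z ∨ y) ∧ y) ∧ (¬(z ∧ ¬y ∨ z ∧ y) ∨ z)   [double negation]
= (z ∧ y ∨ z ∨ y ∨ (z ∧ y ∨ z ∨ y) ∧ y) ∧ (¬z ∨ z)   [distribution]
= (z ∧ y ∨ z ∨ y) ∧ (¬z ∨ z)   [absorption]
= (z ∨ y) ∧ (¬z ∨ z)   [absorption]
= z ∨ y   [complement / identity]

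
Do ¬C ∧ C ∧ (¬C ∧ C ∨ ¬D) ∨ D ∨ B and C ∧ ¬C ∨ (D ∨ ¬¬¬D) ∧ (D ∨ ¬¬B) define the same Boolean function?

E1: ¬C ∧ C ∧ (¬C ∧ C ∨ ¬D) ∨ D ∨ B
    = ¬C ∧ C ∨ D ∨ B   (absorption)
    = D ∨ B   (complement / identity)
E2: C ∧ ¬C ∨ (D ∨ ¬¬¬D) ∧ (D ∨ ¬¬B)
    = C ∧ ¬C ∨ (D ∨ ¬¬¬D) ∧ (D ∨ B)   (double negation)
    = (D ∨ ¬¬¬D) ∧ (D ∨ B)   (complement / identity)
    = (D ∨ ¬D) ∧ (D ∨ B)   (double negation)
    = D ∨ B   (complement / identity)
Both reduce to D ∨ B, so they are equivalent.

Yes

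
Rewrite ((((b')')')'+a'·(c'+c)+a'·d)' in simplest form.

((((b')')')'+a'·(c'+c)+a'·d)'
= ((b')'+a'·(c'+c)+a'·d)'   — double negation
= ((b')'+a'+a'·d)'   — complement / identity
= ((b')'+a')'   — absorption
= b'·a   — De Morgan

b'·a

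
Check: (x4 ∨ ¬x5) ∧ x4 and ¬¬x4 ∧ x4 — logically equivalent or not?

Yes

E1: (x4 ∨ ¬x5) ∧ x4
    = x4
E2: ¬¬x4 ∧ x4
    = x4 ∧ x4
    = x4
Both reduce to x4, so they are equivalent.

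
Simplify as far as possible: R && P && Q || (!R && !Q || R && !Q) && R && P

R && P && Q || (!R && !Q || R && !Q) && R && P
= R && P && Q || !Q && R && P   [distribution]
= R && P   [distribution]

R && P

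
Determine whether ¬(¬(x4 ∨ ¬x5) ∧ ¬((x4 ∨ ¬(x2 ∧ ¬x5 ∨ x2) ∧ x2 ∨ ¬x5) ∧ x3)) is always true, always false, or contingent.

contingent

¬(¬(x4 ∨ ¬x5) ∧ ¬((x4 ∨ ¬(x2 ∧ ¬x5 ∨ x2) ∧ x2 ∨ ¬x5) ∧ x3))
= ¬(¬(x4 ∨ ¬x5) ∧ ¬((x4 ∨ ¬x2 ∧ x2 ∨ ¬x5) ∧ x3))   (absorption)
= x4 ∨ ¬x5 ∨ (x4 ∨ ¬x2 ∧ x2 ∨ ¬x5) ∧ x3   (De Morgan)
= x4 ∨ ¬x5 ∨ (x4 ∨ ¬x5) ∧ x3   (complement / identity)
= x4 ∨ ¬x5   (absorption)
This depends on x4, x5, so it is not a constant.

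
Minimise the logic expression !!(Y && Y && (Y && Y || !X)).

!!(Y && Y && (Y && Y || !X))
= Y && Y && (Y && Y || !X)
= Y && Y
= Y

Y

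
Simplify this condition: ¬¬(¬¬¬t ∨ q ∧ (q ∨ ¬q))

¬¬(¬¬¬t ∨ q ∧ (q ∨ ¬q))
= ¬¬¬t ∨ q ∧ (q ∨ ¬q)   [double negation]
= ¬¬¬t ∨ q   [complement / identity]
= ¬t ∨ q   [double negation]

¬t ∨ q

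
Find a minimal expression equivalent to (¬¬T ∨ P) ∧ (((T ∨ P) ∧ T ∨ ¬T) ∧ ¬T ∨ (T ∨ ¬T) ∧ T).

(¬¬T ∨ P) ∧ (((T ∨ P) ∧ T ∨ ¬T) ∧ ¬T ∨ (T ∨ ¬T) ∧ T)
= (¬¬T ∨ P) ∧ ((T ∨ ¬T) ∧ ¬T ∨ (T ∨ ¬T) ∧ T)   — absorption
= (¬¬T ∨ P) ∧ (T ∨ ¬T)   — distribution
= ¬¬T ∨ P   — complement / identity
= T ∨ P   — double negation

T ∨ P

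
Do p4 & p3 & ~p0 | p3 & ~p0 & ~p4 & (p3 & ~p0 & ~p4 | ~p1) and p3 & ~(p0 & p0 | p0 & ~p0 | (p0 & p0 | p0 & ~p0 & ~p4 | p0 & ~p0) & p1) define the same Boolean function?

E1: p4 & p3 & ~p0 | p3 & ~p0 & ~p4 & (p3 & ~p0 & ~p4 | ~p1)
    = p4 & p3 & ~p0 | p3 & ~p0 & ~p4   [absorption]
    = p3 & ~p0   [distribution]
E2: p3 & ~(p0 & p0 | p0 & ~p0 | (p0 & p0 | p0 & ~p0 & ~p4 | p0 & ~p0) & p1)
    = p3 & ~(p0 & p0 | p0 & ~p0 | (p0 & p0 | p0 & ~p0) & p1)   [absorption]
    = p3 & ~(p0 & p0 | p0 & ~p0)   [absorption]
    = p3 & ~p0   [distribution]
Both reduce to p3 & ~p0, so they are equivalent.

Yes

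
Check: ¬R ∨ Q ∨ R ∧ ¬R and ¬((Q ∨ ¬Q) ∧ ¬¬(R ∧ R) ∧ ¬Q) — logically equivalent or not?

Yes

E1: ¬R ∨ Q ∨ R ∧ ¬R
    = ¬R ∨ Q   (complement / identity)
E2: ¬((Q ∨ ¬Q) ∧ ¬¬(R ∧ R) ∧ ¬Q)
    = ¬(¬¬(R ∧ R) ∧ ¬Q)   (complement / identity)
    = ¬(¬¬R ∧ ¬Q)   (idempotence)
    = ¬R ∨ Q   (De Morgan)
Both reduce to ¬R ∨ Q, so they are equivalent.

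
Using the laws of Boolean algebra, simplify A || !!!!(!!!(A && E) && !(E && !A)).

A || !E

A || !!!!(!!!(A && E) && !(E && !A))
= A || !!!!(!(A && E) && !(E && !A))
= A || !!!(A && E || E && !A)
= A || !!!E
= A || !E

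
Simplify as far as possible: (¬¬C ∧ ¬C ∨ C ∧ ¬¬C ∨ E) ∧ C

(¬¬C ∧ ¬C ∨ C ∧ ¬¬C ∨ E) ∧ C
= (¬¬C ∨ E) ∧ C   (distribution)
= (C ∨ E) ∧ C   (double negation)
= C   (absorption)

C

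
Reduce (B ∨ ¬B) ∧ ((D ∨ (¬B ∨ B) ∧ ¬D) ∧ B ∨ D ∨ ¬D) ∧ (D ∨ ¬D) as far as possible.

(B ∨ ¬B) ∧ ((D ∨ (¬B ∨ B) ∧ ¬D) ∧ B ∨ D ∨ ¬D) ∧ (D ∨ ¬D)
= (B ∨ ¬B) ∧ ((D ∨ ¬D) ∧ B ∨ D ∨ ¬D) ∧ (D ∨ ¬D)   (complement / identity)
= ((D ∨ ¬D) ∧ B ∨ D ∨ ¬D) ∧ (D ∨ ¬D)   (complement / identity)
= (D ∨ ¬D) ∧ (D ∨ ¬D)   (absorption)
= D ∨ ¬D   (idempotence)
= True   (complement)

True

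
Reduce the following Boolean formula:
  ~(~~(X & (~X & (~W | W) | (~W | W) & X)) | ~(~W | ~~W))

~(~~(X & (~X & (~W | W) | (~W | W) & X)) | ~(~W | ~~W))
= ~(~~(X & (~W | W)) | ~(~W | ~~W))   — distribution
= ~(X & (~W | W) | ~(~W | ~~W))   — double negation
= ~(X | ~(~W | ~~W))   — complement / identity
= ~(X | W & ~W)   — De Morgan
= ~X   — complement / identity

~X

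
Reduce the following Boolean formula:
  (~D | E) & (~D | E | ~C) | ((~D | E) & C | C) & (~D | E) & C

~D | E

(~D | E) & (~D | E | ~C) | ((~D | E) & C | C) & (~D | E) & C
= (~D | E) & (~D | E | ~C) | (~D | E) & C   (absorption)
= ~D | E | (~D | E) & C   (absorption)
= ~D | E   (absorption)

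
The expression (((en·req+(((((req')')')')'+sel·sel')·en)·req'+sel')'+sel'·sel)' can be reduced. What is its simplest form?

(((en·req+(((((req')')')')'+sel·sel')·en)·req'+sel')'+sel'·sel)'
= (((en·req+((((req')')')')'·en)·req'+sel')'+sel'·sel)'   — complement / identity
= (((en·req+((req')')'·en)·req'+sel')'+sel'·sel)'   — double negation
= (((en·req+((req')')'·en)·req'+sel')')'   — complement / identity
= (((en·req+req'·en)·req'+sel')')'   — double negation
= (en·req+req'·en)·req'+sel'   — double negation
= en·req'+sel'   — distribution

en·req'+sel'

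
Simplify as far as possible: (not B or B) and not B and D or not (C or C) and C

not B and D

(not B or B) and not B and D or not (C or C) and C
= (not B or B) and not B and D or not C and C   — idempotence
= (not B or B) and not B and D   — complement / identity
= not B and D   — complement / identity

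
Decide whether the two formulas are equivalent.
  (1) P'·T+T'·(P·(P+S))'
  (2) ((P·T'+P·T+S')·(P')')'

Yes

E1: P'·T+T'·(P·(P+S))'
    = P'·T+T'·P'   (absorption)
    = P'   (distribution)
E2: ((P·T'+P·T+S')·(P')')'
    = ((P+S')·(P')')'   (distribution)
    = ((P+S')·P)'   (double negation)
    = P'   (absorption)
Both reduce to P', so they are equivalent.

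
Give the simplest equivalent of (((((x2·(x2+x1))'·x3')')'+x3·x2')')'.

x2'

(((((x2·(x2+x1))'·x3')')'+x3·x2')')'
= (((x2·(x2+x1))'·x3')')'+x3·x2'   — double negation
= (x2·(x2+x1))'·x3'+x3·x2'   — double negation
= x2'·x3'+x3·x2'   — absorption
= x2'   — distribution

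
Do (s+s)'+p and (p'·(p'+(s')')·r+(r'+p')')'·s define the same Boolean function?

No

E1: (s+s)'+p
    = s'+p   (idempotence)
E2: (p'·(p'+(s')')·r+(r'+p')')'·s
    = (p'·(p'+s)·r+(r'+p')')'·s   (double negation)
    = (p'·r+(r'+p')')'·s   (absorption)
    = (p'·r+r·p)'·s   (De Morgan)
    = r'·s   (distribution)
These differ: at p=1, r=1, s=0, E1 = 1 but E2 = 0.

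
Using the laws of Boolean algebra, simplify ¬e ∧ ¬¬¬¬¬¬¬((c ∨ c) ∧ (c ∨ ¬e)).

¬e ∧ ¬¬¬¬¬¬¬((c ∨ c) ∧ (c ∨ ¬e))
= ¬e ∧ ¬¬¬¬¬((c ∨ c) ∧ (c ∨ ¬e))   (double negation)
= ¬e ∧ ¬¬¬((c ∨ c) ∧ (c ∨ ¬e))   (double negation)
= ¬e ∧ ¬¬¬(c ∧ ¬e ∨ c)   (distribution)
= ¬e ∧ ¬(c ∧ ¬e ∨ c)   (double negation)
= ¬e ∧ ¬c   (absorption)

¬e ∧ ¬c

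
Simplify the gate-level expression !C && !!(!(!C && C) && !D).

!C && !!(!(!C && C) && !D)
= !C && !(!C && C || D)   — De Morgan
= !C && !D   — complement / identity

!C && !D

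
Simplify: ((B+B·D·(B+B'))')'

B

((B+B·D·(B+B'))')'
= B+B·D·(B+B')   — double negation
= B+B·D   — complement / identity
= B   — absorption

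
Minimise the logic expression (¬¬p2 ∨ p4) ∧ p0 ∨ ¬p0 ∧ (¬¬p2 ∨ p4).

p2 ∨ p4

(¬¬p2 ∨ p4) ∧ p0 ∨ ¬p0 ∧ (¬¬p2 ∨ p4)
= ¬¬p2 ∨ p4
= p2 ∨ p4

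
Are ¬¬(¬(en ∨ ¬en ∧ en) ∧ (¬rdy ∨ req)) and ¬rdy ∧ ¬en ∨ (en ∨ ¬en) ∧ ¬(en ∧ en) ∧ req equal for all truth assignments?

Yes

E1: ¬¬(¬(en ∨ ¬en ∧ en) ∧ (¬rdy ∨ req))
    = ¬(en ∨ ¬en ∧ en) ∧ (¬rdy ∨ req)
    = ¬en ∧ (¬rdy ∨ req)
E2: ¬rdy ∧ ¬en ∨ (en ∨ ¬en) ∧ ¬(en ∧ en) ∧ req
    = ¬rdy ∧ ¬en ∨ ¬(en ∧ en) ∧ req
    = ¬rdy ∧ ¬en ∨ ¬en ∧ req
    = ¬en ∧ (¬rdy ∨ req)
Both reduce to ¬en ∧ (¬rdy ∨ req), so they are equivalent.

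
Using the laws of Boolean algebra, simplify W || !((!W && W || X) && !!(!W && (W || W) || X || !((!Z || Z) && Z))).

W || !((!W && W || X) && !!(!W && (W || W) || X || !((!Z || Z) && Z)))
= W || !((!W && W || X) && (!W && (W || W) || X || !((!Z || Z) && Z)))   — double negation
= W || !((!W && W || X) && (!W && (W || W) || X || !Z))   — complement / identity
= W || !((!W && W || X) && (!W && W || X || !Z))   — idempotence
= W || !(!W && W || X)   — absorption
= W || !X   — complement / identity

W || !X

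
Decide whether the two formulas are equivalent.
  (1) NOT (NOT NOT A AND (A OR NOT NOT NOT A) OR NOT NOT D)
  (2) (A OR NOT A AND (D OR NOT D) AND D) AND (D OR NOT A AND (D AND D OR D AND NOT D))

No

E1: NOT (NOT NOT A AND (A OR NOT NOT NOT A) OR NOT NOT D)
    = NOT (NOT NOT A AND (A OR NOT A) OR NOT NOT D)
    = NOT (NOT NOT A OR NOT NOT D)
    = NOT A AND NOT D
E2: (A OR NOT A AND (D OR NOT D) AND D) AND (D OR NOT A AND (D AND D OR D AND NOT D))
    = (A OR NOT A AND (D OR NOT D) AND D) AND (D OR NOT A AND (D OR NOT D) AND D)
    = A AND D OR NOT A AND (D OR NOT D) AND D
    = A AND D OR NOT A AND D
    = D
These differ: at A=0, D=1, E1 = 0 but E2 = 1.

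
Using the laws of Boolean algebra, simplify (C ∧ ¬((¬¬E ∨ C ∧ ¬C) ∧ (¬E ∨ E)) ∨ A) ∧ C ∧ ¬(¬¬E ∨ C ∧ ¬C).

C ∧ ¬E

(C ∧ ¬((¬¬E ∨ C ∧ ¬C) ∧ (¬E ∨ E)) ∨ A) ∧ C ∧ ¬(¬¬E ∨ C ∧ ¬C)
= (C ∧ ¬(¬¬E ∨ C ∧ ¬C) ∨ A) ∧ C ∧ ¬(¬¬E ∨ C ∧ ¬C)   [complement / identity]
= C ∧ ¬(¬¬E ∨ C ∧ ¬C)   [absorption]
= C ∧ ¬¬¬E   [complement / identity]
= C ∧ ¬E   [double negation]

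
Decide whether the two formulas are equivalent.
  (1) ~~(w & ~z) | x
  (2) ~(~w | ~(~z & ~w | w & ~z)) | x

E1: ~~(w & ~z) | x
    = w & ~z | x   (double negation)
E2: ~(~w | ~(~z & ~w | w & ~z)) | x
    = ~(~w | ~(~z & (~w | w))) | x   (distribution)
    = ~(~w | ~~z) | x   (complement / identity)
    = w & ~z | x   (De Morgan)
Both reduce to w & ~z | x, so they are equivalent.

Yes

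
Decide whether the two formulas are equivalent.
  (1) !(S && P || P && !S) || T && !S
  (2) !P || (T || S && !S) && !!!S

E1: !(S && P || P && !S) || T && !S
    = !P || T && !S   [distribution]
E2: !P || (T || S && !S) && !!!S
    = !P || (T || S && !S) && !S   [double negation]
    = !P || T && !S   [complement / identity]
Both reduce to !P || T && !S, so they are equivalent.

Yes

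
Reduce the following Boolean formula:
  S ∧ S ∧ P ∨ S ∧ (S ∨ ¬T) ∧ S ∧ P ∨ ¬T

S ∧ S ∧ P ∨ S ∧ (S ∨ ¬T) ∧ S ∧ P ∨ ¬T
= S ∧ S ∧ P ∨ S ∧ S ∧ P ∨ ¬T   — absorption
= S ∧ S ∧ P ∨ ¬T   — idempotence
= S ∧ P ∨ ¬T   — idempotence

S ∧ P ∨ ¬T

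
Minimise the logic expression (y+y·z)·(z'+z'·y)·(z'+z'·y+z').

y·z'

(y+y·z)·(z'+z'·y)·(z'+z'·y+z')
= (y+y·z)·(z'+z'·y)
= (y+y·z)·z'
= y·z'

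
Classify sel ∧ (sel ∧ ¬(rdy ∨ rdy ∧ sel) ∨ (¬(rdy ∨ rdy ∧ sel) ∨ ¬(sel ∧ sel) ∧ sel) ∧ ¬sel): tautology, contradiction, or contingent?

contingent

sel ∧ (sel ∧ ¬(rdy ∨ rdy ∧ sel) ∨ (¬(rdy ∨ rdy ∧ sel) ∨ ¬(sel ∧ sel) ∧ sel) ∧ ¬sel)
= sel ∧ (sel ∧ ¬(rdy ∨ rdy ∧ sel) ∨ (¬(rdy ∨ rdy ∧ sel) ∨ ¬sel ∧ sel) ∧ ¬sel)   (idempotence)
= sel ∧ (sel ∧ ¬(rdy ∨ rdy ∧ sel) ∨ ¬(rdy ∨ rdy ∧ sel) ∧ ¬sel)   (complement / identity)
= sel ∧ ¬(rdy ∨ rdy ∧ sel)   (distribution)
= sel ∧ ¬rdy   (absorption)
This depends on rdy, sel, so it is not a constant.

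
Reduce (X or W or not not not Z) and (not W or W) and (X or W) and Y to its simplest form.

(X or W or not not not Z) and (not W or W) and (X or W) and Y
= (X or W or not not not Z) and (X or W) and Y
= (X or W or not Z) and (X or W) and Y
= (X or W) and Y

(X or W) and Y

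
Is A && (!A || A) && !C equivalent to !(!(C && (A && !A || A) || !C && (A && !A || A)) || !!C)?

Yes

E1: A && (!A || A) && !C
    = A && !C   — complement / identity
E2: !(!(C && (A && !A || A) || !C && (A && !A || A)) || !!C)
    = !(!(A && !A || A) || !!C)   — distribution
    = (A && !A || A) && !C   — De Morgan
    = A && !C   — complement / identity
Both reduce to A && !C, so they are equivalent.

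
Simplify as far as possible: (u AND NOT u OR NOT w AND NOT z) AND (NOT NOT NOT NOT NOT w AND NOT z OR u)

(u AND NOT u OR NOT w AND NOT z) AND (NOT NOT NOT NOT NOT w AND NOT z OR u)
= NOT w AND NOT z AND (NOT NOT NOT NOT NOT w AND NOT z OR u)
= NOT w AND NOT z AND (NOT NOT NOT w AND NOT z OR u)
= NOT w AND NOT z AND (NOT w AND NOT z OR u)
= NOT w AND NOT z

NOT w AND NOT z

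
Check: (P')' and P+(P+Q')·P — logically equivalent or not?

Yes

E1: (P')'
    = P   [double negation]
E2: P+(P+Q')·P
    = P+P   [absorption]
    = P   [idempotence]
Both reduce to P, so they are equivalent.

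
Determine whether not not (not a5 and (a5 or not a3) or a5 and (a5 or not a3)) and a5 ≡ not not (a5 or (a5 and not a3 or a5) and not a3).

E1: not not (not a5 and (a5 or not a3) or a5 and (a5 or not a3)) and a5
    = not not (a5 or not a3) and a5   (distribution)
    = (a5 or not a3) and a5   (double negation)
    = a5   (absorption)
E2: not not (a5 or (a5 and not a3 or a5) and not a3)
    = not not (a5 or a5 and not a3)   (absorption)
    = not not a5   (absorption)
    = a5   (double negation)
Both reduce to a5, so they are equivalent.

Yes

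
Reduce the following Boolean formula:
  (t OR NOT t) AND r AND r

r

(t OR NOT t) AND r AND r
= r AND r   (complement / identity)
= r   (idempotence)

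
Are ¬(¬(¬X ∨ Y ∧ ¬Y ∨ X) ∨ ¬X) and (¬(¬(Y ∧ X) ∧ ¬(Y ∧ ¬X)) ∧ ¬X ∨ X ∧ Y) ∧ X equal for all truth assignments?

No

E1: ¬(¬(¬X ∨ Y ∧ ¬Y ∨ X) ∨ ¬X)
    = ¬(¬(¬X ∨ X) ∨ ¬X)   [complement / identity]
    = (¬X ∨ X) ∧ X   [De Morgan]
    = X   [complement / identity]
E2: (¬(¬(Y ∧ X) ∧ ¬(Y ∧ ¬X)) ∧ ¬X ∨ X ∧ Y) ∧ X
    = ((Y ∧ X ∨ Y ∧ ¬X) ∧ ¬X ∨ X ∧ Y) ∧ X   [De Morgan]
    = (Y ∧ ¬X ∨ X ∧ Y) ∧ X   [distribution]
    = Y ∧ X   [distribution]
These differ: at X=1, Y=0, E1 = 1 but E2 = 0.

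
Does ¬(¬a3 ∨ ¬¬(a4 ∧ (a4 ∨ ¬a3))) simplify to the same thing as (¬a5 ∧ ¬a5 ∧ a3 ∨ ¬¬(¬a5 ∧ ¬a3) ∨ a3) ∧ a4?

E1: ¬(¬a3 ∨ ¬¬(a4 ∧ (a4 ∨ ¬a3)))
    = ¬(¬a3 ∨ ¬¬a4)   [absorption]
    = a3 ∧ ¬a4   [De Morgan]
E2: (¬a5 ∧ ¬a5 ∧ a3 ∨ ¬¬(¬a5 ∧ ¬a3) ∨ a3) ∧ a4
    = (¬a5 ∧ a3 ∨ ¬¬(¬a5 ∧ ¬a3) ∨ a3) ∧ a4   [idempotence]
    = (¬a5 ∧ a3 ∨ ¬a5 ∧ ¬a3 ∨ a3) ∧ a4   [double negation]
    = (¬a5 ∨ a3) ∧ a4   [distribution]
These differ: at a3=1, a4=0, a5=0, E1 = 1 but E2 = 0.

No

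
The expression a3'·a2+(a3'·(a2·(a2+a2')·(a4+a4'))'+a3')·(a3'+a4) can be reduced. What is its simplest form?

a3'·a2+(a3'·(a2·(a2+a2')·(a4+a4'))'+a3')·(a3'+a4)
= a3'·a2+(a3'·(a2·(a4+a4'))'+a3')·(a3'+a4)
= a3'·a2+(a3'·a2'+a3')·(a3'+a4)
= a3'·a2+a3'·(a3'+a4)
= a3'·a2+a3'
= a3'

a3'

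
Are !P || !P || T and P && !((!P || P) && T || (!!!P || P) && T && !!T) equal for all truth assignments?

E1: !P || !P || T
    = !P || T   (idempotence)
E2: P && !((!P || P) && T || (!!!P || P) && T && !!T)
    = P && !((!P || P) && T || (!!!P || P) && T && T)   (double negation)
    = P && !((!P || P) && T || (!P || P) && T && T)   (double negation)
    = P && !((!P || P) && T)   (absorption)
    = P && !T   (complement / identity)
These differ: at P=0, T=0, E1 = 1 but E2 = 0.

No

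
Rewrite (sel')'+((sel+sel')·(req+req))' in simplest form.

sel+req'

(sel')'+((sel+sel')·(req+req))'
= sel+((sel+sel')·(req+req))'   [double negation]
= sel+(req+req)'   [complement / identity]
= sel+req'   [idempotence]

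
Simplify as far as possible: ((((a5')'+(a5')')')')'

a5'

((((a5')'+(a5')')')')'
= ((((a5')')')')'   — idempotence
= ((a5')')'   — double negation
= a5'   — double negation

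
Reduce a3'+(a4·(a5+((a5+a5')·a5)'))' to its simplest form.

a3'+(a4·(a5+((a5+a5')·a5)'))'
= a3'+(a4·(a5+a5'))'   (complement / identity)
= a3'+a4'   (complement / identity)

a3'+a4'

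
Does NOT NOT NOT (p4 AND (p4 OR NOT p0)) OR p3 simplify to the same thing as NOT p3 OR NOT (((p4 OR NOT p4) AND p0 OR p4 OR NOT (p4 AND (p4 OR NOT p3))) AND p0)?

No

E1: NOT NOT NOT (p4 AND (p4 OR NOT p0)) OR p3
    = NOT NOT NOT p4 OR p3   — absorption
    = NOT p4 OR p3   — double negation
E2: NOT p3 OR NOT (((p4 OR NOT p4) AND p0 OR p4 OR NOT (p4 AND (p4 OR NOT p3))) AND p0)
    = NOT p3 OR NOT (((p4 OR NOT p4) AND p0 OR p4 OR NOT p4) AND p0)   — absorption
    = NOT p3 OR NOT ((p4 OR NOT p4) AND p0)   — absorption
    = NOT p3 OR NOT p0   — complement / identity
These differ: at p0=1, p3=1, p4=1, E1 = 1 but E2 = 0.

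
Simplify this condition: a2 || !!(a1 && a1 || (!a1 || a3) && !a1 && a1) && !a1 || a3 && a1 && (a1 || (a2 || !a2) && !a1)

a2 || !!(a1 && a1 || (!a1 || a3) && !a1 && a1) && !a1 || a3 && a1 && (a1 || (a2 || !a2) && !a1)
= a2 || !!(a1 && a1 || !a1 && a1) && !a1 || a3 && a1 && (a1 || (a2 || !a2) && !a1)
= a2 || !!a1 && !a1 || a3 && a1 && (a1 || (a2 || !a2) && !a1)
= a2 || !!a1 && !a1 || a3 && a1 && (a1 || !a1)
= a2 || !!a1 && !a1 || a3 && a1
= a2 || a1 && !a1 || a3 && a1
= a2 || a3 && a1

a2 || a3 && a1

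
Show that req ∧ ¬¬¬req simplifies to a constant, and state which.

req ∧ ¬¬¬req
= req ∧ ¬req   — double negation
= False   — complement

False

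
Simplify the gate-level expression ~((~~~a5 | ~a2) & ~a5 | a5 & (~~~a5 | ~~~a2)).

a5 & a2

~((~~~a5 | ~a2) & ~a5 | a5 & (~~~a5 | ~~~a2))
= ~((~~~a5 | ~a2) & ~a5 | a5 & (~~~a5 | ~a2))   (double negation)
= ~(~~~a5 | ~a2)   (distribution)
= ~(~a5 | ~a2)   (double negation)
= a5 & a2   (De Morgan)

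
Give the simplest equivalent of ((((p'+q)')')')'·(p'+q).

((((p'+q)')')')'·(p'+q)
= ((p'+q)')'·(p'+q)   — double negation
= (p'+q)·(p'+q)   — double negation
= p'+q   — idempotence

p'+q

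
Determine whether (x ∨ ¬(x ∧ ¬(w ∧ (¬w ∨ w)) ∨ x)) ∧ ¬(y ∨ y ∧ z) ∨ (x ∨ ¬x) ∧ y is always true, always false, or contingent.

always true

(x ∨ ¬(x ∧ ¬(w ∧ (¬w ∨ w)) ∨ x)) ∧ ¬(y ∨ y ∧ z) ∨ (x ∨ ¬x) ∧ y
= (x ∨ ¬(x ∧ ¬w ∨ x)) ∧ ¬(y ∨ y ∧ z) ∨ (x ∨ ¬x) ∧ y   (complement / identity)
= (x ∨ ¬(x ∧ ¬w ∨ x)) ∧ ¬y ∨ (x ∨ ¬x) ∧ y   (absorption)
= (x ∨ ¬x) ∧ ¬y ∨ (x ∨ ¬x) ∧ y   (absorption)
= x ∨ ¬x   (distribution)
= True   (complement)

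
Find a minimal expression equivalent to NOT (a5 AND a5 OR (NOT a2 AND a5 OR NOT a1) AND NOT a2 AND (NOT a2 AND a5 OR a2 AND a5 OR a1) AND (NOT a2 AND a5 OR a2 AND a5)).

NOT a5

NOT (a5 AND a5 OR (NOT a2 AND a5 OR NOT a1) AND NOT a2 AND (NOT a2 AND a5 OR a2 AND a5 OR a1) AND (NOT a2 AND a5 OR a2 AND a5))
= NOT (a5 AND a5 OR (NOT a2 AND a5 OR NOT a1) AND NOT a2 AND (NOT a2 AND a5 OR a2 AND a5))
= NOT (a5 AND a5 OR (NOT a2 AND a5 OR NOT a1) AND NOT a2 AND a5)
= NOT (a5 AND a5 OR NOT a2 AND a5)
= NOT (a5 AND (a5 OR NOT a2))
= NOT a5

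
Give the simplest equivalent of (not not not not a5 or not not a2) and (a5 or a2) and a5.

(not not not not a5 or not not a2) and (a5 or a2) and a5
= (not not not not a5 or not not a2) and a5   — absorption
= (not not a5 or not not a2) and a5   — double negation
= (a5 or not not a2) and a5   — double negation
= (a5 or a2) and a5   — double negation
= a5   — absorption

a5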